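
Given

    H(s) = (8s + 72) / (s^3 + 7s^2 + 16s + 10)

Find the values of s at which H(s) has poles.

The poles are the roots of the denominator s^3 + 7s^2 + 16s + 10 = 0.
Trying s = -1: the polynomial evaluates to 0, so (s + 1) is a factor.
Dividing out leaves s^2 + 6s + 10 = 0.
The quadratic formula then gives s = -3 ± 1j.

s = -3 ± j, -1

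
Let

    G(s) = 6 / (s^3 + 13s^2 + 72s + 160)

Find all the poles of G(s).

s = -4 + 4j, -4 - 4j, -5

The poles are the roots of the denominator s^3 + 13s^2 + 72s + 160 = 0.
Trying s = -5: the polynomial evaluates to 0, so (s + 5) is a factor.
Dividing out leaves s^2 + 8s + 32 = 0.
The quadratic formula then gives s = -4 ± 4j.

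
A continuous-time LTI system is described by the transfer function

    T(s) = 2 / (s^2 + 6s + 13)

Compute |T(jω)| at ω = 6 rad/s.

Substitute s = j6: numerator = 2, denominator = -23 + j36.
|T(j6)| = |2| / |-23 + j36| = 2 / 42.720 ≈ 0.04682.

|T(j6)| ≈ 0.04682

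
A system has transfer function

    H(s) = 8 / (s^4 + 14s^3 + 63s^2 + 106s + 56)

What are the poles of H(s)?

The poles are the roots of the denominator s^4 + 14s^3 + 63s^2 + 106s + 56 = 0.
Trying s = -2: the polynomial evaluates to 0, so (s + 2) is a factor.
Dividing out leaves s^3 + 12s^2 + 39s + 28 = 0.
This factors further as (s + 4)(s + 1)(s + 7) = 0.

s = -2, -4, -1, -7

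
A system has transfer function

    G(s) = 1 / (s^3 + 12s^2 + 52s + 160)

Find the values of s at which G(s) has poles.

s = -2 + 4j, -2 - 4j, -8

The poles are the roots of the denominator s^3 + 12s^2 + 52s + 160 = 0.
Trying s = -8: the polynomial evaluates to 0, so (s + 8) is a factor.
Dividing out leaves s^2 + 4s + 20 = 0.
The quadratic formula then gives s = -2 ± 4j.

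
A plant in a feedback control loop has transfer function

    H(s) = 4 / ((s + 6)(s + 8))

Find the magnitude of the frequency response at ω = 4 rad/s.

Substitute s = j4: numerator = 4, denominator = 32 + j56.
|H(j4)| = |4| / |32 + j56| = 4 / 64.498 ≈ 0.06202.

|H(j4)| ≈ 0.06202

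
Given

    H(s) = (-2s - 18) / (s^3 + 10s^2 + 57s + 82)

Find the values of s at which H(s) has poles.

s = -2, -4 + 5j, -4 - 5j

The poles are the roots of the denominator s^3 + 10s^2 + 57s + 82 = 0.
Trying s = -2: the polynomial evaluates to 0, so (s + 2) is a factor.
Dividing out leaves s^2 + 8s + 41 = 0.
The quadratic formula then gives s = -4 ± 5j.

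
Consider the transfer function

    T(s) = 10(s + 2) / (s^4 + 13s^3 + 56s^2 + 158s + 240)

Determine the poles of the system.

The poles are the roots of the denominator s^4 + 13s^3 + 56s^2 + 158s + 240 = 0.
Trying s = -8: the polynomial evaluates to 0, so (s + 8) is a factor.
Dividing out leaves s^3 + 5s^2 + 16s + 30 = 0.
This factors further as (s^2 + 2s + 10)(s + 3) = 0.

s = -8, -1 + 3j, -1 - 3j, -3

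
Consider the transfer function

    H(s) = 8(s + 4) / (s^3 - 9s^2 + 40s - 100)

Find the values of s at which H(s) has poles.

s = 2 + 4j, 2 - 4j, 5

The poles are the roots of the denominator s^3 - 9s^2 + 40s - 100 = 0.
Trying s = 5: the polynomial evaluates to 0, so (s - 5) is a factor.
Dividing out leaves s^2 - 4s + 20 = 0.
The quadratic formula then gives s = 2 ± 4j.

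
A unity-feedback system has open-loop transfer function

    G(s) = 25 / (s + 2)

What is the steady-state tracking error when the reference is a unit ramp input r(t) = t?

e_ss = ∞

G(s) has no poles at the origin.
This is a Type 0 system; Kv = lim_{s→0} s·G(s) = 0, so the steady-state error for a ramp input is infinite.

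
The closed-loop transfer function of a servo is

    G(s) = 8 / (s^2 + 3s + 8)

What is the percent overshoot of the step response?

%OS ≈ 14.0%

Comparing s^2 + 3s + 8 to s^2 + 2ζωₙs + ωₙ²: ωₙ = √8 ≈ 2.828 rad/s and ζ = 3/(2·√8) ≈ 0.5303.
%OS = 100·exp(−πζ/√(1−ζ²)) = 100·exp(−π·0.5303/√(1−0.5303²)) ≈ 14.0%.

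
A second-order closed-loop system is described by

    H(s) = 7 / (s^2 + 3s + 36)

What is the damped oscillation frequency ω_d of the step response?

ω_d ≈ 5.809 rad/s

Comparing s^2 + 3s + 36 to s^2 + 2ζωₙs + ωₙ²: ωₙ = 6 rad/s and ζ = 3/(2·6) = 0.25.
ζωₙ = 3/2 = 1.5, so ω_d = ωₙ√(1−ζ²) = √(ωₙ² − (ζωₙ)²) = √(36 − 1.5²) = √33.75 ≈ 5.809 rad/s.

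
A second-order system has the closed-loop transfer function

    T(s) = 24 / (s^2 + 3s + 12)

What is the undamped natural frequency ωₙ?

Compare the denominator to the standard form s^2 + 2ζωₙs + ωₙ².
ωₙ² = 12, so ωₙ = √12 ≈ 3.464 rad/s.

ωₙ ≈ 3.464 rad/s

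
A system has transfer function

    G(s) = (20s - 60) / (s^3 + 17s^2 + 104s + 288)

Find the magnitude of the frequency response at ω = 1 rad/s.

Substitute s = j1: numerator = -60 + j20, denominator = 271 + j103.
|G(j1)| = |-60 + j20| / |271 + j103| = 63.246 / 289.91 ≈ 0.2182.

|G(j1)| ≈ 0.2182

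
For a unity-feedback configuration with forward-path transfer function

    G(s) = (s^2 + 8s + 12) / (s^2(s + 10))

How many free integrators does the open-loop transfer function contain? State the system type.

The denominator has 2 factors of s at the origin (free integrators), so this is a Type 2 system.

Type 2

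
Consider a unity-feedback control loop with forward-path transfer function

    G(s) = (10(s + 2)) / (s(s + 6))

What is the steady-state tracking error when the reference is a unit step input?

G(s) has one pole at the origin.
This is a Type 1 system; for a step input the steady-state error is zero.

e_ss = 0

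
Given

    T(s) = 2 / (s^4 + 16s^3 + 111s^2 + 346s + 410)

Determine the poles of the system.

s = -5 ± 4j, -3 ± j

The poles are the roots of the denominator s^4 + 16s^3 + 111s^2 + 346s + 410 = 0.
No real roots exist; factor into two real quadratics: (s^2 + 10s + 41)(s^2 + 6s + 10) = 0.
Each quadratic gives a conjugate pair via the quadratic formula.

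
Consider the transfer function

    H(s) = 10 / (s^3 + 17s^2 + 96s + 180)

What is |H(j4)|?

Substitute s = j4: numerator = 10, denominator = -92 + j320.
|H(j4)| = |10| / |-92 + j320| = 10 / 332.96 ≈ 0.03003.

|H(j4)| ≈ 0.03003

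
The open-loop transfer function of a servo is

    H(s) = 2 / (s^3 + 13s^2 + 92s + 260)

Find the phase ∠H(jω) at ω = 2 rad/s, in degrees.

At s = j2: numerator = 2, denominator = 208 + j176.
∠H = ∠num − ∠den = 0° − (40.236°) = -40.24°.

∠H(j2) ≈ -40.24°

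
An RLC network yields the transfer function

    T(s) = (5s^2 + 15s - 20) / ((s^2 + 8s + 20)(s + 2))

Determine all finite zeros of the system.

Set the numerator to zero: 5s^2 + 15s - 20 = 0, i.e. 5·(s^2 + 3s - 4) = 0.
Factoring: (s + 4)(s - 1) = 0.

s = -4, 1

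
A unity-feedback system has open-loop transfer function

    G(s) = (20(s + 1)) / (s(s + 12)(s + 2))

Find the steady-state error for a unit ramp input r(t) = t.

e_ss = 1.200

G(s) has one pole at the origin.
This is a Type 1 system. Kv = lim_{s→0} s·G(s) = 20/24 = 5/6.
e_ss = 1/Kv = 1/(5/6) = 6/5 ≈ 1.200.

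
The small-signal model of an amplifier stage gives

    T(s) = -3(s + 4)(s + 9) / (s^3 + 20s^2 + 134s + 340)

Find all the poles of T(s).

The poles are the roots of the denominator s^3 + 20s^2 + 134s + 340 = 0.
Trying s = -10: the polynomial evaluates to 0, so (s + 10) is a factor.
Dividing out leaves s^2 + 10s + 34 = 0.
The quadratic formula then gives s = -5 ± 3j.

s = -10, -5 + 3j, -5 - 3j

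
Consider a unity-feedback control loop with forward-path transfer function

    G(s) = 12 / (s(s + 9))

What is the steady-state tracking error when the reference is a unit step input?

e_ss = 0

G(s) has one pole at the origin.
This is a Type 1 system; for a step input the steady-state error is zero.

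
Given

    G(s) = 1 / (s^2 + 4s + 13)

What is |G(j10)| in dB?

|G(j10)|_dB ≈ -39.6 dB

Substitute s = j10: numerator = 1, denominator = -87 + j40.
|G(j10)| = |1| / |-87 + j40| = 1 / 95.755 ≈ 0.01044.
In decibels: 20·log₁₀(0.01044) ≈ -39.6 dB.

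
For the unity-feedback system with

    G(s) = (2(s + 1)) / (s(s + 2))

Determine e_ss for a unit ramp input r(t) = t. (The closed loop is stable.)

G(s) has one pole at the origin.
This is a Type 1 system. Kv = lim_{s→0} s·G(s) = 2/2 = 1.
e_ss = 1/Kv = 1/(1) = 1.

e_ss = 1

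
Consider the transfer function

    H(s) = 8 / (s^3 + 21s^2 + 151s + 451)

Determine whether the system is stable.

The denominator s^3 + 21s^2 + 151s + 451 factors as (s^2 + 10s + 41)(s + 11), giving poles at s = -5 ± 4j, -11.
Since all poles lie strictly in the left half-plane, the system is stable.

stable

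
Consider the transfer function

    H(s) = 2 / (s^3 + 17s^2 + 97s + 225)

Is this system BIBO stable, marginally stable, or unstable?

stable

The denominator s^3 + 17s^2 + 97s + 225 factors as (s^2 + 8s + 25)(s + 9), giving poles at s = -4 + 3j, -4 - 3j, -9.
Since all poles lie strictly in the left half-plane, the system is stable.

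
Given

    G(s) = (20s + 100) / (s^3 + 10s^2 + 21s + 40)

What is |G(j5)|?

|G(j5)| ≈ 0.6704

Substitute s = j5: numerator = 100 + j100, denominator = -210 - j20.
|G(j5)| = |100 + j100| / |-210 - j20| = 141.42 / 210.95 ≈ 0.6704.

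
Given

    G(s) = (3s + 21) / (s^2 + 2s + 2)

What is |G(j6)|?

|G(j6)| ≈ 0.7671

Substitute s = j6: numerator = 21 + j18, denominator = -34 + j12.
|G(j6)| = |21 + j18| / |-34 + j12| = 27.659 / 36.056 ≈ 0.7671.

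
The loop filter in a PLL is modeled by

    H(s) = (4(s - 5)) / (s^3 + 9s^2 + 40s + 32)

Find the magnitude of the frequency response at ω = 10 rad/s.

|H(j10)| ≈ 0.04238

Substitute s = j10: numerator = -20 + j40, denominator = -868 - j600.
|H(j10)| = |-20 + j40| / |-868 - j600| = 44.721 / 1055.2 ≈ 0.04238.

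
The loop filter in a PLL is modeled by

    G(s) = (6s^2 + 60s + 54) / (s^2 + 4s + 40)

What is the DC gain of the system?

G(0) = 27/20 ≈ 1.350

Set s = 0: G(0) = (54) / (40) = 27/20.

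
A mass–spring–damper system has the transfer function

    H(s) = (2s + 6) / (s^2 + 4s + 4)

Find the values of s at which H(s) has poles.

s = -2, -2

The poles are the roots of the denominator s^2 + 4s + 4 = 0.
Factoring: (s + 2)^2 = 0, so s = -2 and s = -2.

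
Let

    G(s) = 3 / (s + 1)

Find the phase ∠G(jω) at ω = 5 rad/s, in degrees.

∠G(j5) ≈ -78.69°

At s = j5: numerator = 3, denominator = 1 + j5.
∠G = ∠num − ∠den = 0° − (78.690°) = -78.69°.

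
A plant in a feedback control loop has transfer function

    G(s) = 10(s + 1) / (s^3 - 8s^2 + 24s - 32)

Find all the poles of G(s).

The poles are the roots of the denominator s^3 - 8s^2 + 24s - 32 = 0.
Trying s = 4: the polynomial evaluates to 0, so (s - 4) is a factor.
Dividing out leaves s^2 - 4s + 8 = 0.
The quadratic formula then gives s = 2 ± 2j.

s = 2 ± 2j, 4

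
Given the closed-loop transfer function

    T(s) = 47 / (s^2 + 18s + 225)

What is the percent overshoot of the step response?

Comparing s^2 + 18s + 225 to s^2 + 2ζωₙs + ωₙ²: ωₙ = 15 rad/s and ζ = 18/(2·15) = 0.6.
%OS = 100·exp(−πζ/√(1−ζ²)) = 100·exp(−π·0.6/√(1−0.6²)) ≈ 9.48%.

%OS ≈ 9.48%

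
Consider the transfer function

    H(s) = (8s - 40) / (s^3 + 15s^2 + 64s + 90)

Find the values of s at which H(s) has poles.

The poles are the roots of the denominator s^3 + 15s^2 + 64s + 90 = 0.
Trying s = -9: the polynomial evaluates to 0, so (s + 9) is a factor.
Dividing out leaves s^2 + 6s + 10 = 0.
The quadratic formula then gives s = -3 ± 1j.

s = -3 ± j, -9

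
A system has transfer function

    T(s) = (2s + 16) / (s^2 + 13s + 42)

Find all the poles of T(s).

The poles are the roots of the denominator s^2 + 13s + 42 = 0.
Factoring: (s + 7)(s + 6) = 0, so s = -7 and s = -6.

s = -7, -6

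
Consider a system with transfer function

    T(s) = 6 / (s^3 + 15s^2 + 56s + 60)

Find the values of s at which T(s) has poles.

s = -10, -2, -3

The poles are the roots of the denominator s^3 + 15s^2 + 56s + 60 = 0.
Trying s = -10: the polynomial evaluates to 0, so (s + 10) is a factor.
Dividing out leaves s^2 + 5s + 6 = 0.
Factoring the quadratic: (s + 2)(s + 3) = 0.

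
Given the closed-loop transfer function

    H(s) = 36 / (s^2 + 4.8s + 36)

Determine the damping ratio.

Compare the denominator to the standard form s^2 + 2ζωₙs + ωₙ².
ωₙ² = 36, so ωₙ = 6 rad/s.
2ζωₙ = 4.8, so ζ = 4.8/(2·6) = 0.4.

ζ = 0.4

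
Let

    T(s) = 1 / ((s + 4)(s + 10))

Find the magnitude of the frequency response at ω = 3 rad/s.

Substitute s = j3: numerator = 1, denominator = 31 + j42.
|T(j3)| = |1| / |31 + j42| = 1 / 52.202 ≈ 0.01916.

|T(j3)| ≈ 0.01916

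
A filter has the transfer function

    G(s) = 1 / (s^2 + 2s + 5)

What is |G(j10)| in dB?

Substitute s = j10: numerator = 1, denominator = -95 + j20.
|G(j10)| = |1| / |-95 + j20| = 1 / 97.082 ≈ 0.01030.
In decibels: 20·log₁₀(0.01030) ≈ -39.7 dB.

|G(j10)|_dB ≈ -39.7 dB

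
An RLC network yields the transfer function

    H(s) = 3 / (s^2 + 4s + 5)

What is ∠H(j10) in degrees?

At s = j10: numerator = 3, denominator = -95 + j40.
∠H = ∠num − ∠den = 0° − (157.17°) = -157.2°.

∠H(j10) ≈ -157.2°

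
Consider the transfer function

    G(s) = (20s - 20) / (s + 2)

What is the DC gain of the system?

Set s = 0: G(0) = (-20) / (2) = -10.

G(0) = -10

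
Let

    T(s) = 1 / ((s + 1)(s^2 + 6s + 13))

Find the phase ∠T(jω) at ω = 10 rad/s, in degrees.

∠T(j10) ≈ 130.3°

At s = j10: numerator = 1, denominator = -687 - j810.
∠T = ∠num − ∠den = 0° − (-130.30°) = 130.3°.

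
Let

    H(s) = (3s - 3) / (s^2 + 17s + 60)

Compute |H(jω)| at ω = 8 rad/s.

Substitute s = j8: numerator = -3 + j24, denominator = -4 + j136.
|H(j8)| = |-3 + j24| / |-4 + j136| = 24.187 / 136.06 ≈ 0.1778.

|H(j8)| ≈ 0.1778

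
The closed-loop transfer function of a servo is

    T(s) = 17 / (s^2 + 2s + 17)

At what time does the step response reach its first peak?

Comparing s^2 + 2s + 17 to s^2 + 2ζωₙs + ωₙ²: ωₙ = √17 ≈ 4.123 rad/s and ζ = 2/(2·√17) ≈ 0.2425.
ζωₙ = 2/2 = 1, so ω_d = ωₙ√(1−ζ²) = √(ωₙ² − (ζωₙ)²) = √(17 − 1²) = √16 = 4 rad/s.
t_p = π/ω_d = π/4 ≈ 0.7854 s.

t_p ≈ 0.7854 s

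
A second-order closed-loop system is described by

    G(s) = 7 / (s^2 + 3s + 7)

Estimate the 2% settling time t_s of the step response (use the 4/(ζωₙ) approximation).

Comparing s^2 + 3s + 7 to s^2 + 2ζωₙs + ωₙ²: ωₙ = √7 ≈ 2.646 rad/s and ζ = 3/(2·√7) ≈ 0.5669.
ζωₙ = 3/2 = 1.5, so t_s ≈ 4/(ζωₙ) = 4/1.5 ≈ 2.667 s.

t_s ≈ 2.667 s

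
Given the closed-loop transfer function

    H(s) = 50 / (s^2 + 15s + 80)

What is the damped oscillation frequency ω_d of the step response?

ω_d ≈ 4.873 rad/s

Comparing s^2 + 15s + 80 to s^2 + 2ζωₙs + ωₙ²: ωₙ = √80 ≈ 8.944 rad/s and ζ = 15/(2·√80) ≈ 0.8385.
ζωₙ = 15/2 = 7.5, so ω_d = ωₙ√(1−ζ²) = √(ωₙ² − (ζωₙ)²) = √(80 − 7.5²) = √23.75 ≈ 4.873 rad/s.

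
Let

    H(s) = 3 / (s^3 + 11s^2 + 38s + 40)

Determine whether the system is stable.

The denominator s^3 + 11s^2 + 38s + 40 factors as (s + 2)(s + 4)(s + 5), giving poles at s = -2, -4, -5.
Since all poles lie strictly in the left half-plane, the system is stable.

stable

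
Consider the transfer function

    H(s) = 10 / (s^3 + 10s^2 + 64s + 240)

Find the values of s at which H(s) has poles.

The poles are the roots of the denominator s^3 + 10s^2 + 64s + 240 = 0.
Trying s = -6: the polynomial evaluates to 0, so (s + 6) is a factor.
Dividing out leaves s^2 + 4s + 40 = 0.
The quadratic formula then gives s = -2 ± 6j.

s = -2 ± 6j, -6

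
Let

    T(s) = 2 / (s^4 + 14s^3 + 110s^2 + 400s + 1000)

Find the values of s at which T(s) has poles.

s = -2 ± 4j, -5 ± 5j

The poles are the roots of the denominator s^4 + 14s^3 + 110s^2 + 400s + 1000 = 0.
No real roots exist; factor into two real quadratics: (s^2 + 4s + 20)(s^2 + 10s + 50) = 0.
Each quadratic gives a conjugate pair via the quadratic formula.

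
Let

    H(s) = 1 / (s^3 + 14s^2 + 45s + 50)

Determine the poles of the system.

The poles are the roots of the denominator s^3 + 14s^2 + 45s + 50 = 0.
Trying s = -10: the polynomial evaluates to 0, so (s + 10) is a factor.
Dividing out leaves s^2 + 4s + 5 = 0.
The quadratic formula then gives s = -2 ± 1j.

s = -2 + j, -2 - j, -10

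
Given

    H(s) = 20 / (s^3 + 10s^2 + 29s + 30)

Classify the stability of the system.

stable

The denominator s^3 + 10s^2 + 29s + 30 factors as (s^2 + 4s + 5)(s + 6), giving poles at s = -2 + j, -2 - j, -6.
Since all poles lie strictly in the left half-plane, the system is stable.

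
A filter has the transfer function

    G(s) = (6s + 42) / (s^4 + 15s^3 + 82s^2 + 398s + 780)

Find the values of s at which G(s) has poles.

The poles are the roots of the denominator s^4 + 15s^3 + 82s^2 + 398s + 780 = 0.
Trying s = -10: the polynomial evaluates to 0, so (s + 10) is a factor.
Dividing out leaves s^3 + 5s^2 + 32s + 78 = 0.
This factors further as (s^2 + 2s + 26)(s + 3) = 0.

s = -1 ± 5j, -10, -3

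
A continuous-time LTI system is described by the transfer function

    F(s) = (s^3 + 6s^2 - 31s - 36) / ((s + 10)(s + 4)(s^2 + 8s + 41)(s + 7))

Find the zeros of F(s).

s = -9, -1, 4

Set the numerator to zero: s^3 + 6s^2 - 31s - 36 = 0.
Factoring: (s + 9)(s + 1)(s - 4) = 0.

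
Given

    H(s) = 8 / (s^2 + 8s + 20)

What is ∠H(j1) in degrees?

∠H(j1) ≈ -22.83°

At s = j1: numerator = 8, denominator = 19 + j8.
∠H = ∠num − ∠den = 0° − (22.834°) = -22.83°.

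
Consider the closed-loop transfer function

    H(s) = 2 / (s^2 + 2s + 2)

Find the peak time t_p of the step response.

t_p ≈ 3.142 s

Comparing s^2 + 2s + 2 to s^2 + 2ζωₙs + ωₙ²: ωₙ = √2 ≈ 1.414 rad/s and ζ = 2/(2·√2) ≈ 0.7071.
ζωₙ = 2/2 = 1, so ω_d = ωₙ√(1−ζ²) = √(ωₙ² − (ζωₙ)²) = √(2 − 1²) = √1 = 1 rad/s.
t_p = π/ω_d = π/1 ≈ 3.142 s.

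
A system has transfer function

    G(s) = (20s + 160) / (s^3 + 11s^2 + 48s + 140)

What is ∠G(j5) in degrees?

At s = j5: numerator = 160 + j100, denominator = -135 + j115.
∠G = ∠num − ∠den = 32.005° − (139.57°) = -107.6°.

∠G(j5) ≈ -107.6°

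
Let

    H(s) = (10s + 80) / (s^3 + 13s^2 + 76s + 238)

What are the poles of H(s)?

The poles are the roots of the denominator s^3 + 13s^2 + 76s + 238 = 0.
Trying s = -7: the polynomial evaluates to 0, so (s + 7) is a factor.
Dividing out leaves s^2 + 6s + 34 = 0.
The quadratic formula then gives s = -3 ± 5j.

s = -3 ± 5j, -7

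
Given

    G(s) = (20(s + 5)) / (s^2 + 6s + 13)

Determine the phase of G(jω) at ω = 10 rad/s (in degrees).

At s = j10: numerator = 100 + j200, denominator = -87 + j60.
∠G = ∠num − ∠den = 63.435° − (145.41°) = -81.97°.

∠G(j10) ≈ -81.97°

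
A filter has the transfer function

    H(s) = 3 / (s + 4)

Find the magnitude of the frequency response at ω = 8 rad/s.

Substitute s = j8: numerator = 3, denominator = 4 + j8.
|H(j8)| = |3| / |4 + j8| = 3 / 8.9443 ≈ 0.3354.

|H(j8)| ≈ 0.3354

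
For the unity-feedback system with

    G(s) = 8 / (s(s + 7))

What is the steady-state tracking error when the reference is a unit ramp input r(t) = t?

G(s) has one pole at the origin.
This is a Type 1 system. Kv = lim_{s→0} s·G(s) = 8/7.
e_ss = 1/Kv = 1/(8/7) = 7/8 ≈ 0.8750.

e_ss = 0.8750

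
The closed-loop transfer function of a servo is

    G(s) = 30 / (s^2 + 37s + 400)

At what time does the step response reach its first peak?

t_p ≈ 0.4134 s

Comparing s^2 + 37s + 400 to s^2 + 2ζωₙs + ωₙ²: ωₙ = 20 rad/s and ζ = 37/(2·20) = 0.925.
ζωₙ = 37/2 = 18.5, so ω_d = ωₙ√(1−ζ²) = √(ωₙ² − (ζωₙ)²) = √(400 − 18.5²) = √57.75 ≈ 7.599 rad/s.
t_p = π/ω_d = π/7.599 ≈ 0.4134 s.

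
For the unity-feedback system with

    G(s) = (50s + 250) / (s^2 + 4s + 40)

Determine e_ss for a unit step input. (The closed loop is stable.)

e_ss = 0.1379

G(s) has no poles at the origin.
This is a Type 0 system. Kp = lim_{s→0} G(s) = 250/40 = 25/4.
e_ss = 1/(1 + Kp) = 1/(1 + 25/4) = 4/29 ≈ 0.1379.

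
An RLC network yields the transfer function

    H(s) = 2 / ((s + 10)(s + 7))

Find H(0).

Set s = 0: H(0) = (2) / (70) = 1/35.

H(0) = 1/35 ≈ 0.02857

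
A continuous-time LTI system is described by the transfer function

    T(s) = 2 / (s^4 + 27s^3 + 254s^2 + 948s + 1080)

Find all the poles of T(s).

s = -2, -10, -9, -6

The poles are the roots of the denominator s^4 + 27s^3 + 254s^2 + 948s + 1080 = 0.
Trying s = -2: the polynomial evaluates to 0, so (s + 2) is a factor.
Dividing out leaves s^3 + 25s^2 + 204s + 540 = 0.
This factors further as (s + 10)(s + 9)(s + 6) = 0.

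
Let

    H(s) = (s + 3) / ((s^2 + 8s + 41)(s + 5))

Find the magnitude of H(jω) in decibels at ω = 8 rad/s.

Substitute s = j8: numerator = 3 + j8, denominator = -627 + j136.
|H(j8)| = |3 + j8| / |-627 + j136| = 8.5440 / 641.58 ≈ 0.01332.
In decibels: 20·log₁₀(0.01332) ≈ -37.5 dB.

|H(j8)|_dB ≈ -37.5 dB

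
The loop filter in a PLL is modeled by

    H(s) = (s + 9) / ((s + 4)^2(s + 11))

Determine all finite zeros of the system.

Set the numerator to zero: s + 9 = 0.
So s = -9.

s = -9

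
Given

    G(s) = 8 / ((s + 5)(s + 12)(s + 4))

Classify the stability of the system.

stable

The poles can be read from the denominator factors: s = -5, -12, -4.
Since all poles lie strictly in the left half-plane, the system is stable.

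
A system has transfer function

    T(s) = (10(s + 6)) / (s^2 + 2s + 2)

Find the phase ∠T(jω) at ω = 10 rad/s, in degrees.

∠T(j10) ≈ -109.4°

At s = j10: numerator = 60 + j100, denominator = -98 + j20.
∠T = ∠num − ∠den = 59.036° − (168.47°) = -109.4°.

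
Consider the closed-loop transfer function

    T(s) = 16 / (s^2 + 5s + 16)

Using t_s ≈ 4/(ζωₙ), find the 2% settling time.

Comparing s^2 + 5s + 16 to s^2 + 2ζωₙs + ωₙ²: ωₙ = 4 rad/s and ζ = 5/(2·4) = 0.625.
ζωₙ = 5/2 = 2.5, so t_s ≈ 4/(ζωₙ) = 4/2.5 = 1.600 s.

t_s ≈ 1.600 s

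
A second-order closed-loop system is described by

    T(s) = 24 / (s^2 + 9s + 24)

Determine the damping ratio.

ζ ≈ 0.9186

Compare the denominator to the standard form s^2 + 2ζωₙs + ωₙ².
ωₙ² = 24, so ωₙ = √24 ≈ 4.899 rad/s.
2ζωₙ = 9, so ζ = 9/(2·√24) ≈ 0.9186.
With ζ = 0.9186 the response is underdamped.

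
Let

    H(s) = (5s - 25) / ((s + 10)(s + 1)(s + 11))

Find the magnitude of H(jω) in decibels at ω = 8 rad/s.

Substitute s = j8: numerator = -25 + j40, denominator = -1298 + j536.
|H(j8)| = |-25 + j40| / |-1298 + j536| = 47.170 / 1404.3 ≈ 0.03359.
In decibels: 20·log₁₀(0.03359) ≈ -29.5 dB.

|H(j8)|_dB ≈ -29.5 dB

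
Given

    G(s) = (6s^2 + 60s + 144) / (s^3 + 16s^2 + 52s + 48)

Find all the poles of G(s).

The poles are the roots of the denominator s^3 + 16s^2 + 52s + 48 = 0.
Trying s = -2: the polynomial evaluates to 0, so (s + 2) is a factor.
Dividing out leaves s^2 + 14s + 24 = 0.
Factoring the quadratic: (s + 2)(s + 12) = 0.

s = -2, -2, -12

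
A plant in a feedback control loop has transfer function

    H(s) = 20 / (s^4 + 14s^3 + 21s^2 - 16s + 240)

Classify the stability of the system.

unstable

The denominator s^4 + 14s^3 + 21s^2 - 16s + 240 factors as (s^2 - 2s + 5)(s + 4)(s + 12), giving poles at s = 1 ± 2j, -4, -12.
Since the pole(s) at s = 1 ± 2j lie in the right half-plane, the system is unstable.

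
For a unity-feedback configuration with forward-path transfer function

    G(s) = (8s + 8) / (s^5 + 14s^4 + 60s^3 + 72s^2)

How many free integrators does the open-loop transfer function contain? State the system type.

Type 2

Factor s from the denominator: s^5 + 14s^4 + 60s^3 + 72s^2 = s^2·(s^3 + 14s^2 + 60s + 72).
There are 2 poles at the origin, so the system is Type 2.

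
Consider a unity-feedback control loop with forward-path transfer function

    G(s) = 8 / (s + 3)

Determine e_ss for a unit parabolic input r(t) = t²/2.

G(s) has no poles at the origin.
This is a Type 0 system; Ka = lim_{s→0} s^2·G(s) = 0, so the steady-state error for a parabola input is infinite.

e_ss = ∞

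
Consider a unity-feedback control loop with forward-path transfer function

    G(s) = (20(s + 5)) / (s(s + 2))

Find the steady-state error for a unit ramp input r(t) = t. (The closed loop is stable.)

G(s) has one pole at the origin.
This is a Type 1 system. Kv = lim_{s→0} s·G(s) = 100/2 = 50.
e_ss = 1/Kv = 1/(50) = 1/50 ≈ 0.02000.

e_ss = 0.02000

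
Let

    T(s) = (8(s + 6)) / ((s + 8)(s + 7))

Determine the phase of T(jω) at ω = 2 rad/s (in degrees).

At s = j2: numerator = 48 + j16, denominator = 52 + j30.
∠T = ∠num − ∠den = 18.435° − (29.982°) = -11.55°.

∠T(j2) ≈ -11.55°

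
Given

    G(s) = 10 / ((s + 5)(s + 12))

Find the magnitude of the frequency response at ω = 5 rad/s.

Substitute s = j5: numerator = 10, denominator = 35 + j85.
|G(j5)| = |10| / |35 + j85| = 10 / 91.924 ≈ 0.1088.

|G(j5)| ≈ 0.1088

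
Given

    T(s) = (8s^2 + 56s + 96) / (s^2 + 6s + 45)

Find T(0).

Set s = 0: T(0) = (96) / (45) = 32/15.

T(0) = 32/15 ≈ 2.133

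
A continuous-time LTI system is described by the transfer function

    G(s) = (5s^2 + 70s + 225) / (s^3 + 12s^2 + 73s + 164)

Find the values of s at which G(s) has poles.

The poles are the roots of the denominator s^3 + 12s^2 + 73s + 164 = 0.
Trying s = -4: the polynomial evaluates to 0, so (s + 4) is a factor.
Dividing out leaves s^2 + 8s + 41 = 0.
The quadratic formula then gives s = -4 ± 5j.

s = -4 + 5j, -4 - 5j, -4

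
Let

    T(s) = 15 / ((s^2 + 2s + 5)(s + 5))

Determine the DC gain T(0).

T(0) = 3/5 ≈ 0.6000

At s = 0 each factor (s + a) contributes a and each (s^2 + bs + c) contributes c.
T(0) = 15·1 / ((5) · (5)) = 15/25 = 3/5.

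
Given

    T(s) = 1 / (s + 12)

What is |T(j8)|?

Substitute s = j8: numerator = 1, denominator = 12 + j8.
|T(j8)| = |1| / |12 + j8| = 1 / 14.422 ≈ 0.06934.

|T(j8)| ≈ 0.06934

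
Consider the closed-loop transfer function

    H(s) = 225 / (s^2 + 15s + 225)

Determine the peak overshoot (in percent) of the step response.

Comparing s^2 + 15s + 225 to s^2 + 2ζωₙs + ωₙ²: ωₙ = 15 rad/s and ζ = 15/(2·15) = 0.5.
%OS = 100·exp(−πζ/√(1−ζ²)) = 100·exp(−π·0.5/√(1−0.5²)) ≈ 16.3%.

%OS ≈ 16.3%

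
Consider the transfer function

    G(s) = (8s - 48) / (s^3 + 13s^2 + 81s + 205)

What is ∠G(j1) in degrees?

At s = j1: numerator = -48 + j8, denominator = 192 + j80.
∠G = ∠num − ∠den = 170.54° − (22.620°) = 147.9°.

∠G(j1) ≈ 147.9°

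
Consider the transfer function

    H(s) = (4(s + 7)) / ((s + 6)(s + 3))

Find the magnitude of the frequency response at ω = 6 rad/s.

Substitute s = j6: numerator = 28 + j24, denominator = -18 + j54.
|H(j6)| = |28 + j24| / |-18 + j54| = 36.878 / 56.921 ≈ 0.6479.

|H(j6)| ≈ 0.6479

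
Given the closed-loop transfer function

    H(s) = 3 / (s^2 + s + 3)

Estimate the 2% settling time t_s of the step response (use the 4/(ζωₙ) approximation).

Comparing s^2 + s + 3 to s^2 + 2ζωₙs + ωₙ²: ωₙ = √3 ≈ 1.732 rad/s and ζ = 1/(2·√3) ≈ 0.2887.
ζωₙ = 1/2 = 0.5, so t_s ≈ 4/(ζωₙ) = 4/0.5 = 8 s.

t_s ≈ 8 s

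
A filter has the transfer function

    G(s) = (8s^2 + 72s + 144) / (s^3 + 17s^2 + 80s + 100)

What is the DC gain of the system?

Set s = 0: G(0) = (144) / (100) = 36/25.

G(0) = 36/25 ≈ 1.440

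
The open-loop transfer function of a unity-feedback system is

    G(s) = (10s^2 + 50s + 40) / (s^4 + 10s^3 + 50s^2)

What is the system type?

Factor s from the denominator: s^4 + 10s^3 + 50s^2 = s^2·(s^2 + 10s + 50).
There are 2 poles at the origin, so the system is Type 2.

Type 2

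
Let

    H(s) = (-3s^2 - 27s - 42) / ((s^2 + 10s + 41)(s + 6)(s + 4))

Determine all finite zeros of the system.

s = -2, -7

Set the numerator to zero: -3s^2 - 27s - 42 = 0, i.e. -3·(s^2 + 9s + 14) = 0.
Factoring: (s + 2)(s + 7) = 0.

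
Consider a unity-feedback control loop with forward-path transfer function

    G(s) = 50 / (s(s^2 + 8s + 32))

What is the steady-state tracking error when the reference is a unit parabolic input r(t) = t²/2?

G(s) has one pole at the origin.
This is a Type 1 system; Ka = lim_{s→0} s^2·G(s) = 0, so the steady-state error for a parabola input is infinite.

e_ss = ∞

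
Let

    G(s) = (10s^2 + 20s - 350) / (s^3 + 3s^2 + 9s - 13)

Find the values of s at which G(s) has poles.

The poles are the roots of the denominator s^3 + 3s^2 + 9s - 13 = 0.
Trying s = 1: the polynomial evaluates to 0, so (s - 1) is a factor.
Dividing out leaves s^2 + 4s + 13 = 0.
The quadratic formula then gives s = -2 ± 3j.

s = 1, -2 ± 3j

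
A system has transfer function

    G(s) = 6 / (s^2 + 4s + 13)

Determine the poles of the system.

The poles are the roots of the denominator s^2 + 4s + 13 = 0.
Using the quadratic formula: s = (-4 ± √(-36))/2 = -2 ± 3j.

s = -2 ± 3j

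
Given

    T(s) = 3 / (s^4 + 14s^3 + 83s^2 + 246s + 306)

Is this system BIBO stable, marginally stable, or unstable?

stable

The denominator s^4 + 14s^3 + 83s^2 + 246s + 306 factors as (s^2 + 8s + 17)(s^2 + 6s + 18), giving poles at s = -4 + j, -4 - j, -3 + 3j, -3 - 3j.
Since all poles lie strictly in the left half-plane, the system is stable.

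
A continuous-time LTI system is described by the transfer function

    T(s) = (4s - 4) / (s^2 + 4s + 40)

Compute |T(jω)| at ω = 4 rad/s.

Substitute s = j4: numerator = -4 + j16, denominator = 24 + j16.
|T(j4)| = |-4 + j16| / |24 + j16| = 16.492 / 28.844 ≈ 0.5718.

|T(j4)| ≈ 0.5718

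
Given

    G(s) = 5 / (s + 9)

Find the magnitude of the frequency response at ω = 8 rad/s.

Substitute s = j8: numerator = 5, denominator = 9 + j8.
|G(j8)| = |5| / |9 + j8| = 5 / 12.042 ≈ 0.4152.

|G(j8)| ≈ 0.4152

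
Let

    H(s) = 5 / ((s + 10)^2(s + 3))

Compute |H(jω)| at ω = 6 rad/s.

Substitute s = j6: numerator = 5, denominator = -528 + j744.
|H(j6)| = |5| / |-528 + j744| = 5 / 912.32 ≈ 0.005481.

|H(j6)| ≈ 0.005481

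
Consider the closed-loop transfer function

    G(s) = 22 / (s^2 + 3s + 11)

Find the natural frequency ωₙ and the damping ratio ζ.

ωₙ ≈ 3.317 rad/s, ζ ≈ 0.4523

Compare the denominator to the standard form s^2 + 2ζωₙs + ωₙ².
ωₙ² = 11, so ωₙ = √11 ≈ 3.317 rad/s.
2ζωₙ = 3, so ζ = 3/(2·√11) ≈ 0.4523.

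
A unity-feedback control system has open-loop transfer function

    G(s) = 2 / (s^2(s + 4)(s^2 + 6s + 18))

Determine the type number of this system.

The denominator has 2 factors of s at the origin (free integrators), so this is a Type 2 system.

Type 2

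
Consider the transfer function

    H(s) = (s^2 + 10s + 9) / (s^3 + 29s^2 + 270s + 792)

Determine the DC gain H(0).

Set s = 0: H(0) = (9) / (792) = 1/88.

H(0) = 1/88 ≈ 0.01136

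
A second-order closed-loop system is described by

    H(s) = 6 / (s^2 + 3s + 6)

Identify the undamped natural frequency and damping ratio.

ωₙ ≈ 2.449 rad/s, ζ ≈ 0.6124

Compare the denominator to the standard form s^2 + 2ζωₙs + ωₙ².
ωₙ² = 6, so ωₙ = √6 ≈ 2.449 rad/s.
2ζωₙ = 3, so ζ = 3/(2·√6) ≈ 0.6124.
With ζ = 0.6124 the response is underdamped.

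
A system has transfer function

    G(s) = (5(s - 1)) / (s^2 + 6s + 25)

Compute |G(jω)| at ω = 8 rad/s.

|G(j8)| ≈ 0.6518

Substitute s = j8: numerator = -5 + j40, denominator = -39 + j48.
|G(j8)| = |-5 + j40| / |-39 + j48| = 40.311 / 61.847 ≈ 0.6518.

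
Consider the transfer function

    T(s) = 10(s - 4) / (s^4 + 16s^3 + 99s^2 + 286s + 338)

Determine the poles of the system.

The poles are the roots of the denominator s^4 + 16s^3 + 99s^2 + 286s + 338 = 0.
No real roots exist; factor into two real quadratics: (s^2 + 6s + 13)(s^2 + 10s + 26) = 0.
Each quadratic gives a conjugate pair via the quadratic formula.

s = -3 + 2j, -3 - 2j, -5 + j, -5 - j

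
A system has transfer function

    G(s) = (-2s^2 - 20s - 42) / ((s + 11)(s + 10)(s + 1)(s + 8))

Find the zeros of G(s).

s = -7, -3

Set the numerator to zero: -2s^2 - 20s - 42 = 0, i.e. -2·(s^2 + 10s + 21) = 0.
Factoring: (s + 7)(s + 3) = 0.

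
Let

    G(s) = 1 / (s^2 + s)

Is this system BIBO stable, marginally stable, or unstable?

marginally stable

The denominator s^2 + s factors as s(s + 1), giving poles at s = 0, -1.
Since the simple pole(s) at s = 0 lie on the jω-axis with none in the right half-plane, the system is marginally stable.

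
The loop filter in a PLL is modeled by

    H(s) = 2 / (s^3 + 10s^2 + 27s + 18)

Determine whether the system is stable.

stable

The denominator s^3 + 10s^2 + 27s + 18 factors as (s + 3)(s + 1)(s + 6), giving poles at s = -3, -1, -6.
Since all poles lie strictly in the left half-plane, the system is stable.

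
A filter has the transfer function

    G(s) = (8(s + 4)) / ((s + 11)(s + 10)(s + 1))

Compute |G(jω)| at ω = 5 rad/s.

|G(j5)| ≈ 0.07436

Substitute s = j5: numerator = 32 + j40, denominator = -440 + j530.
|G(j5)| = |32 + j40| / |-440 + j530| = 51.225 / 688.84 ≈ 0.07436.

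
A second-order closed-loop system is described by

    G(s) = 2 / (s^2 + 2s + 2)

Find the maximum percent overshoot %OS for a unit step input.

Comparing s^2 + 2s + 2 to s^2 + 2ζωₙs + ωₙ²: ωₙ = √2 ≈ 1.414 rad/s and ζ = 2/(2·√2) ≈ 0.7071.
%OS = 100·exp(−πζ/√(1−ζ²)) = 100·exp(−π·0.7071/√(1−0.7071²)) ≈ 4.32%.

%OS ≈ 4.32%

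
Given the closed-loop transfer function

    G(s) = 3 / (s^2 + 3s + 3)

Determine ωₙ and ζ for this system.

ωₙ ≈ 1.732 rad/s, ζ ≈ 0.8660

Compare the denominator to the standard form s^2 + 2ζωₙs + ωₙ².
ωₙ² = 3, so ωₙ = √3 ≈ 1.732 rad/s.
2ζωₙ = 3, so ζ = 3/(2·√3) ≈ 0.8660.
With ζ = 0.8660 the response is underdamped.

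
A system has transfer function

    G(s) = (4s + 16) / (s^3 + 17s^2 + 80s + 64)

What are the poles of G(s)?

The poles are the roots of the denominator s^3 + 17s^2 + 80s + 64 = 0.
Trying s = -8: the polynomial evaluates to 0, so (s + 8) is a factor.
Dividing out leaves s^2 + 9s + 8 = 0.
Factoring the quadratic: (s + 1)(s + 8) = 0.

s = -8, -1, -8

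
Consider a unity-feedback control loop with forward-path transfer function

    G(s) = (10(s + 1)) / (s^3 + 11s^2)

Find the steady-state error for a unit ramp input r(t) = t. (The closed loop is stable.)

G(s) has 2 poles at the origin.
This is a Type 2 system; for a ramp input the steady-state error is zero.

e_ss = 0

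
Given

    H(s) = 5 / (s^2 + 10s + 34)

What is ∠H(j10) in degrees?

∠H(j10) ≈ -123.4°

At s = j10: numerator = 5, denominator = -66 + j100.
∠H = ∠num − ∠den = 0° − (123.42°) = -123.4°.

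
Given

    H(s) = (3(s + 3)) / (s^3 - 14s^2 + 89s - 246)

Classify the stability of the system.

The denominator s^3 - 14s^2 + 89s - 246 factors as (s - 6)(s^2 - 8s + 41), giving poles at s = 6, 4 + 5j, 4 - 5j.
Since the pole(s) at s = 6, 4 ± 5j lie in the right half-plane, the system is unstable.

unstable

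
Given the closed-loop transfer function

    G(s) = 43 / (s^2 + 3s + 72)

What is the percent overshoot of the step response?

Comparing s^2 + 3s + 72 to s^2 + 2ζωₙs + ωₙ²: ωₙ = √72 ≈ 8.485 rad/s and ζ = 3/(2·√72) ≈ 0.1768.
%OS = 100·exp(−πζ/√(1−ζ²)) = 100·exp(−π·0.1768/√(1−0.1768²)) ≈ 56.9%.

%OS ≈ 56.9%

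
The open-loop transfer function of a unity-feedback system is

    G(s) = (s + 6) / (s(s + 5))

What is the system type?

The denominator has 1 factor of s at the origin (free integrator), so this is a Type 1 system.

Type 1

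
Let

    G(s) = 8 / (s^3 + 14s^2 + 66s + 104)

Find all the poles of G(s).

s = -5 ± j, -4

The poles are the roots of the denominator s^3 + 14s^2 + 66s + 104 = 0.
Trying s = -4: the polynomial evaluates to 0, so (s + 4) is a factor.
Dividing out leaves s^2 + 10s + 26 = 0.
The quadratic formula then gives s = -5 ± 1j.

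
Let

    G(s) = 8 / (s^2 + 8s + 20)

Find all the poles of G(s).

The poles are the roots of the denominator s^2 + 8s + 20 = 0.
Using the quadratic formula: s = (-8 ± √(-16))/2 = -4 ± 2j.

s = -4 + 2j, -4 - 2j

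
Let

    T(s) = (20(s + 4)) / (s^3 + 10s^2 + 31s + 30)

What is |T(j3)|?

|T(j3)| ≈ 1.121

Substitute s = j3: numerator = 80 + j60, denominator = -60 + j66.
|T(j3)| = |80 + j60| / |-60 + j66| = 100 / 89.196 ≈ 1.121.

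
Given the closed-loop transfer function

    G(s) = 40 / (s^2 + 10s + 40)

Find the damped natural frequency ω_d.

Comparing s^2 + 10s + 40 to s^2 + 2ζωₙs + ωₙ²: ωₙ = √40 ≈ 6.325 rad/s and ζ = 10/(2·√40) ≈ 0.7906.
ζωₙ = 10/2 = 5, so ω_d = ωₙ√(1−ζ²) = √(ωₙ² − (ζωₙ)²) = √(40 − 5²) = √15 ≈ 3.873 rad/s.

ω_d ≈ 3.873 rad/s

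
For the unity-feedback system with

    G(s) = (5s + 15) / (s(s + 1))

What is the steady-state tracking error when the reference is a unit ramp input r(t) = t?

e_ss = 0.06667

G(s) has one pole at the origin.
This is a Type 1 system. Kv = lim_{s→0} s·G(s) = 15/1.
e_ss = 1/Kv = 1/(15) = 1/15 ≈ 0.06667.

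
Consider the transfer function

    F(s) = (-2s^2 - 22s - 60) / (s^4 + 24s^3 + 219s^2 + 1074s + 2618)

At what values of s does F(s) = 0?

s = -5, -6

Set the numerator to zero: -2s^2 - 22s - 60 = 0, i.e. -2·(s^2 + 11s + 30) = 0.
Factoring: (s + 5)(s + 6) = 0.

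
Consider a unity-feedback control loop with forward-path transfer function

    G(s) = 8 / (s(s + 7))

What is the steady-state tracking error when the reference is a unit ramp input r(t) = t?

G(s) has one pole at the origin.
This is a Type 1 system. Kv = lim_{s→0} s·G(s) = 8/7.
e_ss = 1/Kv = 1/(8/7) = 7/8 ≈ 0.8750.

e_ss = 0.8750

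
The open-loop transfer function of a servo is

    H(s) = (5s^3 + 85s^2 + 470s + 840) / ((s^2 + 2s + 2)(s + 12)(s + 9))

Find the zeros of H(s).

s = -6, -4, -7

Set the numerator to zero: 5s^3 + 85s^2 + 470s + 840 = 0, i.e. 5·(s^3 + 17s^2 + 94s + 168) = 0.
Factoring: (s + 6)(s + 4)(s + 7) = 0.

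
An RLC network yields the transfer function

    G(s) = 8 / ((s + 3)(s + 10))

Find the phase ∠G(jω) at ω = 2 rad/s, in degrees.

∠G(j2) ≈ -45°

At s = j2: numerator = 8, denominator = 26 + j26.
∠G = ∠num − ∠den = 0° − (45°) = -45°.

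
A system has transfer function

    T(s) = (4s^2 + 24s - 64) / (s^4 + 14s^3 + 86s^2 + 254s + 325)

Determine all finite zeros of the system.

Set the numerator to zero: 4s^2 + 24s - 64 = 0, i.e. 4·(s^2 + 6s - 16) = 0.
Factoring: (s - 2)(s + 8) = 0.

s = 2, -8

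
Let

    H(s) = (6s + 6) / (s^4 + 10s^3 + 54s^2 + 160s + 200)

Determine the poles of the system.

s = -3 + j, -3 - j, -2 + 4j, -2 - 4j

The poles are the roots of the denominator s^4 + 10s^3 + 54s^2 + 160s + 200 = 0.
No real roots exist; factor into two real quadratics: (s^2 + 6s + 10)(s^2 + 4s + 20) = 0.
Each quadratic gives a conjugate pair via the quadratic formula.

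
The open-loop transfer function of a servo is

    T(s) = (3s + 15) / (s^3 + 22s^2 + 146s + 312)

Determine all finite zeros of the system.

Set the numerator to zero: 3s + 15 = 0, i.e. 3·(s + 5) = 0.
So s = -5.

s = -5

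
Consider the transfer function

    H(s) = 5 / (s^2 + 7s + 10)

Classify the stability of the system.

stable

The denominator s^2 + 7s + 10 factors as (s + 5)(s + 2), giving poles at s = -5, -2.
Since all poles lie strictly in the left half-plane, the system is stable.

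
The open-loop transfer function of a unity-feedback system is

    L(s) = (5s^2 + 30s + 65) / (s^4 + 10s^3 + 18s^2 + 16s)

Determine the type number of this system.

Type 1

Factor s from the denominator: s^4 + 10s^3 + 18s^2 + 16s = s·(s^3 + 10s^2 + 18s + 16).
There is 1 pole at the origin, so the system is Type 1.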